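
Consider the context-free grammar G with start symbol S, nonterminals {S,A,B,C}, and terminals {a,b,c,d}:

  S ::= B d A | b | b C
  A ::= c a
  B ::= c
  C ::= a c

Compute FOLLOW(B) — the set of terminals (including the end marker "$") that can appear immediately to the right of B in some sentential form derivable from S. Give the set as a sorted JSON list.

Compute FIRST by fixpoint:
iter 1:
  A via A→c a: +{c}
  B via B→c: +{c}
  C via C→a c: +{a}
  S via S→B d A: +{c}
  S via S→b: +{b}
  S: {b,c}  A: {c}  B: {c}  C: {a}
iter 2: (no change)
  S: {b,c}  A: {c}  B: {c}  C: {a}

FOLLOW iteration:
initialize: $ ∈ FOLLOW(S)
[1]
  S→B d A: FOLLOW(B) ⊇ FIRST(d) = {d}; new: +{d}
  S→B d A: FOLLOW(A) ⊇ FOLLOW(S) ⊇ {$}; new: +{$}
  S→b C: FOLLOW(C) ⊇ FOLLOW(S) ⊇ {$}; new: +{$}
  FOLLOW[S]={$}  FOLLOW[A]={$}  FOLLOW[B]={d}  FOLLOW[C]={$}
[2] (stable)
  FOLLOW[S]={$}  FOLLOW[A]={$}  FOLLOW[B]={d}  FOLLOW[C]={$}

FOLLOW(B) = ["d"]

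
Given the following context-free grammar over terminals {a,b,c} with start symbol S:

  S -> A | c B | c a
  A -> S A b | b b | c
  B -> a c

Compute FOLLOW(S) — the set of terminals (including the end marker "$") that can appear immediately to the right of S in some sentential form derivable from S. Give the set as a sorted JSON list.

Compute FIRST by fixpoint:
iter 1:
  A via A→b b: +{b}
  A via A→c: +{c}
  B via B→a c: +{a}
  S via S→A: +{b,c}
  FIRST[S]={b,c}  FIRST[A]={b,c}  FIRST[B]={a}
iter 2: (no change)
  FIRST[S]={b,c}  FIRST[A]={b,c}  FIRST[B]={a}

FOLLOW iteration:
FOLLOW(S) := {$}
iter 1:
  A→S A b: FOLLOW(S) ⊇ FIRST(A) = {b,c}; new: +{b,c}
  A→S A b: FOLLOW(A) ⊇ FIRST(b) = {b}; new: +{b}
  S→A: FOLLOW(A) ⊇ FOLLOW(S) ⊇ {$,b,c}; new: +{$,c}
  S→c B: FOLLOW(B) ⊇ FOLLOW(S) ⊇ {$,b,c}; new: +{$,b,c}
  FOLLOW(S)={$,b,c}  FOLLOW(A)={$,b,c}  FOLLOW(B)={$,b,c}
iter 2: done
  FOLLOW(S)={$,b,c}  FOLLOW(A)={$,b,c}  FOLLOW(B)={$,b,c}

FOLLOW(S) = ["$", "b", "c"]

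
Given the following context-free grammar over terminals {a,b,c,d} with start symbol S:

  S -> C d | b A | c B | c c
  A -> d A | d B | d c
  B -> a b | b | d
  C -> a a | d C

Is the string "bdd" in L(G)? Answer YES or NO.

CNF form of G:
  S -> C T0 | T1 B | T1 T1 | T3 A
  A -> T0 A | T0 B | T0 T1
  B -> T2 T3 | b | d
  C -> T0 C | T2 T2
  T0 -> d
  T1 -> c
  T2 -> a
  T3 -> b

CYK table (by increasing span):
  cell(0,0) b: {B,T3}  orig:{B}
  cell(1,1) d: {B,T0}  orig:{B}
  cell(2,2) d: {B,T0}  orig:{B}
  cell(0,1) bd: ∅
  cell(1,2) dd: {A}
  cell(0,2) bdd: {S}

S ∈ T[0,2] ⇒ YES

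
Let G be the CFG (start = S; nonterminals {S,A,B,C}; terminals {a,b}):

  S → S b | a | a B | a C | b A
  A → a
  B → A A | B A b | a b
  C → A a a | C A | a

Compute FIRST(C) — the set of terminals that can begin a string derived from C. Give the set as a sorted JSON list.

Compute FIRST by fixpoint:
round 1:
  A via A→a: +{a}
  B via B→A A: +{a}
  C via C→A a a: +{a}
  S via S→a: +{a}
  S via S→b A: +{b}
  S: {a,b}  A: {a}  B: {a}  C: {a}
round 2: done
  S: {a,b}  A: {a}  B: {a}  C: {a}

FIRST(C) = ["a"]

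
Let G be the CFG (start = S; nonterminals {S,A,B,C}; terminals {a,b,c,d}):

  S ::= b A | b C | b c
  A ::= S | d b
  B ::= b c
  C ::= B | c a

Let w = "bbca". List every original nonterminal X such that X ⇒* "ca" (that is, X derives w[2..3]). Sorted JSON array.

CNF form of G:
  S -> T0 A | T0 C | T0 T1
  A -> T0 A | T0 C | T0 T1 | T2 T0
  B -> T0 T1
  C -> T0 T1 | T1 T3
  T0 -> b
  T1 -> c
  T2 -> d
  T3 -> a

CYK fill, restricted to cells inside w[2..3]:
  cell(2,2) c: {T1}  orig:{}
  cell(3,3) a: {T3}  orig:{}
  cell(2,3) ca: {C}

Original NTs in T[2,3] deriving "ca": ["C"]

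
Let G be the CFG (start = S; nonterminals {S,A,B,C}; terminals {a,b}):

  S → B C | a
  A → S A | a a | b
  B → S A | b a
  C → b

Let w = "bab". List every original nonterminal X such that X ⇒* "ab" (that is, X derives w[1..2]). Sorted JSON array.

Convert to CNF:
  S -> B C | a
  A -> S A | T0 T0 | b
  B -> S A | T1 T0
  C -> b
  T0 -> a
  T1 -> b

CYK table (by increasing span), restricted to cells inside w[1..2]:
  [1..1]={S,T0}  "a"  orig:{S}
  [2..2]={A,C,T1}  "b"  orig:{A,C}
  [1..2]={A,B}  "ab"

Original NTs in T[1,2] deriving "ab": ["A", "B"]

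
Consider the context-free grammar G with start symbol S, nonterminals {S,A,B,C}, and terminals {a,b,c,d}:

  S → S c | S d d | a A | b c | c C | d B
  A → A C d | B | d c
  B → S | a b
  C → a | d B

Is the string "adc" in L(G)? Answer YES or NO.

Convert to CNF:
  S -> S T1 | S X7 | T0 B | T1 C | T2 A | T3 T1
  A -> A X4 | S T1 | S X5 | T0 B | T0 T1 | T1 C | T2 A | T2 T3 | T3 T1
  B -> S T1 | S X6 | T0 B | T1 C | T2 A | T2 T3 | T3 T1
  C -> T0 B | a
  T0 -> d
  T1 -> c
  T2 -> a
  T3 -> b
  X4 -> C T0
  X5 -> T0 T0
  X6 -> T0 T0
  X7 -> T0 T0

CYK table (by increasing span):
  [0..0]={C,T2}  "a"  orig:{C}
  [1..1]={T0}  "d"  orig:{}
  [2..2]={T1}  "c"  orig:{}
  [0..1]={X4}  "ad"  orig:{}
  [1..2]={A}  "dc"
  [0..2]={A,B,S}  "adc"

S ∈ T[0,2] ⇒ YES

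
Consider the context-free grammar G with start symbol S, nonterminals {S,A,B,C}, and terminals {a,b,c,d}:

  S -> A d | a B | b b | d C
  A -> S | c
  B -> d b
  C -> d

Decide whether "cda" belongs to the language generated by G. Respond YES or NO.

CNF form of G:
  S -> A T0 | T0 C | T1 B | T2 T2
  A -> A T0 | T0 C | T1 B | T2 T2 | c
  B -> T0 T2
  C -> d
  T0 -> d
  T1 -> a
  T2 -> b

Fill CYK table bottom-up:
  T[0,0] 'c' = {A}
  T[1,1] 'd' = {C,T0}  orig:{C}
  T[2,2] 'a' = {T1}  orig:{}
  T[0,1] 'cd' = {A,S}
  T[1,2] 'da' = ∅
  T[0,2] 'cda' = ∅

S ∉ T[0,2] ⇒ NO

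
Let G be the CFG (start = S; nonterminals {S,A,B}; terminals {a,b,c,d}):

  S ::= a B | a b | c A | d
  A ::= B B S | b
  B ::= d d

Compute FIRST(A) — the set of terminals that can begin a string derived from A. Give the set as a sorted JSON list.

Compute FIRST by fixpoint:
iter 1:
  A via A→b: +{b}
  B via B→d d: +{d}
  S via S→a B: +{a}
  S via S→c A: +{c}
  S via S→d: +{d}
  S: {a,c,d}  A: {b}  B: {d}
iter 2:
  A via A→B B S: +{d}
  S: {a,c,d}  A: {b,d}  B: {d}
iter 3: (stable)
  S: {a,c,d}  A: {b,d}  B: {d}

FIRST(A) = ["b", "d"]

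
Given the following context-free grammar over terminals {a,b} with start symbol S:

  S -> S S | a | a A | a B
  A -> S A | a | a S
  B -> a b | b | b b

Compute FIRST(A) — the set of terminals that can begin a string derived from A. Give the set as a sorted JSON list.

FIRST iteration:
iter 1:
  A via A→a: +{a}
  B via B→a b: +{a}
  B via B→b: +{b}
  S via S→a: +{a}
  S: {a}  A: {a}  B: {a,b}
iter 2: (no change)
  S: {a}  A: {a}  B: {a,b}

FIRST(A) = ["a"]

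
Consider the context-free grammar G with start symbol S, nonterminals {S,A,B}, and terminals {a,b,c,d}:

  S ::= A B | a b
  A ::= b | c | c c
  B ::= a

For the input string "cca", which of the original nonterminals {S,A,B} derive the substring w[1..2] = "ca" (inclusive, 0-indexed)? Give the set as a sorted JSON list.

Convert to CNF:
  S -> A B | T1 T2
  A -> T0 T0 | b | c
  B -> a
  T0 -> c
  T1 -> a
  T2 -> b

CYK fill (cells [i..j] with 1 ≤ i ≤ j ≤ 2 only):
  cell(1,1) c: {A,T0}  orig:{A}
  cell(2,2) a: {B,T1}  orig:{B}
  cell(1,2) ca: {S}

Original NTs in T[1,2] deriving "ca": ["S"]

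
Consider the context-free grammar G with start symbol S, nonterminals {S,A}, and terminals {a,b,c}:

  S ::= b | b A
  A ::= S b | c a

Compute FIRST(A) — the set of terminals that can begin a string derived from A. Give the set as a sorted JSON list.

Compute FIRST by fixpoint:
iter 1:
  A via A→c a: +{c}
  S via S→b: +{b}
  FIRST[S]={b}  FIRST[A]={c}
iter 2:
  A via A→S b: +{b}
  FIRST[S]={b}  FIRST[A]={b,c}
iter 3: — fixpoint
  FIRST[S]={b}  FIRST[A]={b,c}

FIRST(A) = ["b", "c"]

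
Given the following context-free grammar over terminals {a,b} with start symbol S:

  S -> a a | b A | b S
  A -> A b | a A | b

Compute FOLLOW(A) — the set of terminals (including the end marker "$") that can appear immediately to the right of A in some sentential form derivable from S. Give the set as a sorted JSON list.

FIRST sets, iterate to fixpoint:
iter 1:
  A via A→a A: +{a}
  A via A→b: +{b}
  S via S→a a: +{a}
  S via S→b A: +{b}
  FIRST[S]={a,b}  FIRST[A]={a,b}
iter 2: — fixpoint
  FIRST[S]={a,b}  FIRST[A]={a,b}

FOLLOW iteration:
seed FOLLOW(S) with $
round 1:
  A→A b: FOLLOW(A) ⊇ FIRST(b) = {b}; new: +{b}
  S→b A: FOLLOW(A) ⊇ FOLLOW(S) ⊇ {$}; new: +{$}
  FOLLOW(S)={$}  FOLLOW(A)={$,b}
round 2: done
  FOLLOW(S)={$}  FOLLOW(A)={$,b}

FOLLOW(A) = ["$", "b"]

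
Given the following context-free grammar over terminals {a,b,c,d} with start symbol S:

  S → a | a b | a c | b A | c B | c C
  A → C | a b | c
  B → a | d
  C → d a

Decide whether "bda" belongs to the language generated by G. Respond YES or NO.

CNF form of G:
  S -> T0 T1 | T0 T3 | T1 A | T3 B | T3 C | a
  A -> T0 T1 | T2 T0 | c
  B -> a | d
  C -> T2 T0
  T0 -> a
  T1 -> b
  T2 -> d
  T3 -> c

CYK fill:
  [0..0]={T1}  "b"  orig:{}
  [1..1]={B,T2}  "d"  orig:{B}
  [2..2]={B,S,T0}  "a"  orig:{B,S}
  [0..1]=∅  "bd"
  [1..2]={A,C}  "da"
  [0..2]={S}  "bda"

S ∈ T[0,2] ⇒ YES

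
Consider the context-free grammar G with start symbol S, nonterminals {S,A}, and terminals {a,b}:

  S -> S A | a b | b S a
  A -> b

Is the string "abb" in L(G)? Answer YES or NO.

Convert to CNF:
  S -> S A | T0 T1 | T1 X2
  A -> b
  T0 -> a
  T1 -> b
  X2 -> S T0

CYK table (by increasing span):
  cell(0,0) a: {T0}  orig:{}
  cell(1,1) b: {A,T1}  orig:{A}
  cell(2,2) b: {A,T1}  orig:{A}
  cell(0,1) ab: {S}
  cell(1,2) bb: ∅
  cell(0,2) abb: {S}

S ∈ T[0,2] ⇒ YES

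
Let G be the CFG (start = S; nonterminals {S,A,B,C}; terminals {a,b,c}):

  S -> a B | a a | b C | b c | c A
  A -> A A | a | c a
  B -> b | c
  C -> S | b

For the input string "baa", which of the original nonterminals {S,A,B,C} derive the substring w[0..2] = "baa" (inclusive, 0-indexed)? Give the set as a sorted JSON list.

Convert to CNF:
  S -> T0 A | T1 B | T1 T1 | T2 C | T2 T0
  A -> A A | T0 T1 | a
  B -> b | c
  C -> T0 A | T1 B | T1 T1 | T2 C | T2 T0 | b
  T0 -> c
  T1 -> a
  T2 -> b

CYK table (by increasing span) — only the sub-triangle for w[0..2]:
  cell(0,0) b: {B,C,T2}  orig:{B,C}
  cell(1,1) a: {A,T1}  orig:{A}
  cell(2,2) a: {A,T1}  orig:{A}
  cell(0,1) ba: ∅
  cell(1,2) aa: {A,C,S}
  cell(0,2) baa: {C,S}

Original NTs in T[0,2] deriving "baa": ["C", "S"]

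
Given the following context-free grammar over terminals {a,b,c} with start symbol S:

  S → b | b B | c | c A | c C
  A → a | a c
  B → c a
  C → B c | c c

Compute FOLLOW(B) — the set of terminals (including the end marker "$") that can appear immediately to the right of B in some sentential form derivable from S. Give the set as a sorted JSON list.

Compute FIRST by fixpoint:
round 1:
  A via A→a: +{a}
  B via B→c a: +{c}
  C via C→B c: +{c}
  S via S→b: +{b}
  S via S→c: +{c}
  FIRST(S)={b,c}  FIRST(A)={a}  FIRST(B)={c}  FIRST(C)={c}
round 2: (no change)
  FIRST(S)={b,c}  FIRST(A)={a}  FIRST(B)={c}  FIRST(C)={c}

FOLLOW iteration:
initialize: $ ∈ FOLLOW(S)
iter 1:
  C→B c: FOLLOW(B) ⊇ FIRST(c) = {c}; new: +{c}
  S→b B: FOLLOW(B) ⊇ FOLLOW(S) ⊇ {$}; new: +{$}
  S→c A: FOLLOW(A) ⊇ FOLLOW(S) ⊇ {$}; new: +{$}
  S→c C: FOLLOW(C) ⊇ FOLLOW(S) ⊇ {$}; new: +{$}
  FOLLOW(S)={$}  FOLLOW(A)={$}  FOLLOW(B)={$,c}  FOLLOW(C)={$}
iter 2: done
  FOLLOW(S)={$}  FOLLOW(A)={$}  FOLLOW(B)={$,c}  FOLLOW(C)={$}

FOLLOW(B) = ["$", "c"]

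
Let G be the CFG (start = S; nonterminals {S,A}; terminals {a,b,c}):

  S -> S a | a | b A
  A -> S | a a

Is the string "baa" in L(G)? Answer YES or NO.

Convert to CNF:
  S -> S T0 | T1 A | a
  A -> S T0 | T0 T0 | T1 A | a
  T0 -> a
  T1 -> b

Fill CYK table bottom-up:
  [0..0]={T1}  "b"  orig:{}
  [1..1]={A,S,T0}  "a"  orig:{A,S}
  [2..2]={A,S,T0}  "a"  orig:{A,S}
  [0..1]={A,S}  "ba"
  [1..2]={A,S}  "aa"
  [0..2]={A,S}  "baa"

S ∈ T[0,2] ⇒ YES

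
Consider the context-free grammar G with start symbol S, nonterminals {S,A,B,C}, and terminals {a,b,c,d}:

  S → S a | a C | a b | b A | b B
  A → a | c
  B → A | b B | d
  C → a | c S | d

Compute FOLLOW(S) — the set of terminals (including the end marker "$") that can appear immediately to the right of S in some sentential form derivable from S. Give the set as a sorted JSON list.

FIRST iteration:
[1]
  A via A→a: +{a}
  A via A→c: +{c}
  B via B→A: +{a,c}
  B via B→b B: +{b}
  B via B→d: +{d}
  C via C→a: +{a}
  C via C→c S: +{c}
  C via C→d: +{d}
  S via S→a C: +{a}
  S via S→b A: +{b}
  FIRST[S]={a,b}  FIRST[A]={a,c}  FIRST[B]={a,b,c,d}  FIRST[C]={a,c,d}
[2] (no change)
  FIRST[S]={a,b}  FIRST[A]={a,c}  FIRST[B]={a,b,c,d}  FIRST[C]={a,c,d}

FOLLOW iteration:
FOLLOW(S) := {$}
[1]
  S→S a: FOLLOW(S) ⊇ FIRST(a) = {a}; new: +{a}
  S→a C: FOLLOW(C) ⊇ FOLLOW(S) ⊇ {$,a}; new: +{$,a}
  S→b A: FOLLOW(A) ⊇ FOLLOW(S) ⊇ {$,a}; new: +{$,a}
  S→b B: FOLLOW(B) ⊇ FOLLOW(S) ⊇ {$,a}; new: +{$,a}
  FOLLOW[S]={$,a}  FOLLOW[A]={$,a}  FOLLOW[B]={$,a}  FOLLOW[C]={$,a}
[2] (no change)
  FOLLOW[S]={$,a}  FOLLOW[A]={$,a}  FOLLOW[B]={$,a}  FOLLOW[C]={$,a}

FOLLOW(S) = ["$", "a"]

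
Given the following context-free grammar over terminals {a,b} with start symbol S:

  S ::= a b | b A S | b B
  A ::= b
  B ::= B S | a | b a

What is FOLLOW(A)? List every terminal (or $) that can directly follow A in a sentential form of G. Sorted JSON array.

FIRST sets, iterate to fixpoint:
[1]
  A via A→b: +{b}
  B via B→a: +{a}
  B via B→b a: +{b}
  S via S→a b: +{a}
  S via S→b A S: +{b}
  S: {a,b}  A: {b}  B: {a,b}
[2] (no change)
  S: {a,b}  A: {b}  B: {a,b}

Compute FOLLOW by fixpoint:
FOLLOW(S) := {$}
round 1:
  B→B S: FOLLOW(B) ⊇ FIRST(S) = {a,b}; new: +{a,b}
  B→B S: FOLLOW(S) ⊇ FOLLOW(B) ⊇ {a,b}; new: +{a,b}
  S→b A S: FOLLOW(A) ⊇ FIRST(S) = {a,b}; new: +{a,b}
  S→b B: FOLLOW(B) ⊇ FOLLOW(S) ⊇ {$,a,b}; new: +{$}
  FOLLOW(S)={$,a,b}  FOLLOW(A)={a,b}  FOLLOW(B)={$,a,b}
round 2: done
  FOLLOW(S)={$,a,b}  FOLLOW(A)={a,b}  FOLLOW(B)={$,a,b}

FOLLOW(A) = ["a", "b"]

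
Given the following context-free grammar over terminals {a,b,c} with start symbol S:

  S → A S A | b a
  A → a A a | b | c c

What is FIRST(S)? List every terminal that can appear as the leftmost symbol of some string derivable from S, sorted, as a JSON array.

Compute FIRST by fixpoint:
round 1:
  A via A→a A a: +{a}
  A via A→b: +{b}
  A via A→c c: +{c}
  S via S→A S A: +{a,b,c}
  S: {a,b,c}  A: {a,b,c}
round 2: (stable)
  S: {a,b,c}  A: {a,b,c}

FIRST(S) = ["a", "b", "c"]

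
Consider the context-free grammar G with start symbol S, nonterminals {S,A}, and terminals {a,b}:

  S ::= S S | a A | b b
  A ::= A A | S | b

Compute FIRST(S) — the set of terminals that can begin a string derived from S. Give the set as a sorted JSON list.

FIRST sets, iterate to fixpoint:
iter 1:
  A via A→b: +{b}
  S via S→a A: +{a}
  S via S→b b: +{b}
  FIRST[S]={a,b}  FIRST[A]={b}
iter 2:
  A via A→S: +{a}
  FIRST[S]={a,b}  FIRST[A]={a,b}
iter 3: — fixpoint
  FIRST[S]={a,b}  FIRST[A]={a,b}

FIRST(S) = ["a", "b"]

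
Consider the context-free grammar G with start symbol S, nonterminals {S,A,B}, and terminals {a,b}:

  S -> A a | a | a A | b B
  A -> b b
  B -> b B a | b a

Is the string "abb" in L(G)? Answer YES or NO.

CNF form of G:
  S -> A T1 | T0 B | T1 A | a
  A -> T0 T0
  B -> T0 T1 | T0 X2
  T0 -> b
  T1 -> a
  X2 -> B T1

CYK table (by increasing span):
  T[0,0] 'a' = {S,T1}  orig:{S}
  T[1,1] 'b' = {T0}  orig:{}
  T[2,2] 'b' = {T0}  orig:{}
  T[0,1] 'ab' = ∅
  T[1,2] 'bb' = {A}
  T[0,2] 'abb' = {S}

S ∈ T[0,2] ⇒ YES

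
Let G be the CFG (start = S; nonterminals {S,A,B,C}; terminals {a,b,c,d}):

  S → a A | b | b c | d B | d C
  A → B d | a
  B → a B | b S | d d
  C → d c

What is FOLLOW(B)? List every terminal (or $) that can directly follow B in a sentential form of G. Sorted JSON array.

FIRST sets, iterate to fixpoint:
round 1:
  A via A→a: +{a}
  B via B→a B: +{a}
  B via B→b S: +{b}
  B via B→d d: +{d}
  C via C→d c: +{d}
  S via S→a A: +{a}
  S via S→b: +{b}
  S via S→d B: +{d}
  S: {a,b,d}  A: {a}  B: {a,b,d}  C: {d}
round 2:
  A via A→B d: +{b,d}
  S: {a,b,d}  A: {a,b,d}  B: {a,b,d}  C: {d}
round 3: (stable)
  S: {a,b,d}  A: {a,b,d}  B: {a,b,d}  C: {d}

Compute FOLLOW by fixpoint:
seed FOLLOW(S) with $
pass 1:
  A→B d: FOLLOW(B) ⊇ FIRST(d) = {d}; new: +{d}
  B→b S: FOLLOW(S) ⊇ FOLLOW(B) ⊇ {d}; new: +{d}
  S→a A: FOLLOW(A) ⊇ FOLLOW(S) ⊇ {$,d}; new: +{$,d}
  S→d B: FOLLOW(B) ⊇ FOLLOW(S) ⊇ {$,d}; new: +{$}
  S→d C: FOLLOW(C) ⊇ FOLLOW(S) ⊇ {$,d}; new: +{$,d}
  S: {$,d}  A: {$,d}  B: {$,d}  C: {$,d}
pass 2: done
  S: {$,d}  A: {$,d}  B: {$,d}  C: {$,d}

FOLLOW(B) = ["$", "d"]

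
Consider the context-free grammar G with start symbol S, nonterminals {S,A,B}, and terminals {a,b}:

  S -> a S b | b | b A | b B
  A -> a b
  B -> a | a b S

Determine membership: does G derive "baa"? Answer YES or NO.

CNF form of G:
  S -> T0 X3 | T1 A | T1 B | b
  A -> T0 T1
  B -> T0 X2 | a
  T0 -> a
  T1 -> b
  X2 -> T1 S
  X3 -> S T1

CYK fill:
  T[0,0] 'b' = {S,T1}  orig:{S}
  T[1,1] 'a' = {B,T0}  orig:{B}
  T[2,2] 'a' = {B,T0}  orig:{B}
  T[0,1] 'ba' = {S}
  T[1,2] 'aa' = ∅
  T[0,2] 'baa' = ∅

S ∉ T[0,2] ⇒ NO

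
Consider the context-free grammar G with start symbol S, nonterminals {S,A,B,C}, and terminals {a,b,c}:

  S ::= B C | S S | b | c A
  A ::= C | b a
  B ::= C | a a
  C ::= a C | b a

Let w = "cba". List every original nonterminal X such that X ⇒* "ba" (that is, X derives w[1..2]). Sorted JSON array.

Convert to CNF:
  S -> B C | S S | T2 A | b
  A -> T0 C | T1 T0
  B -> T0 C | T0 T0 | T1 T0
  C -> T0 C | T1 T0
  T0 -> a
  T1 -> b
  T2 -> c

CYK fill — only the sub-triangle for w[1..2]:
  [1..1]={S,T1}  "b"  orig:{S}
  [2..2]={T0}  "a"  orig:{}
  [1..2]={A,B,C}  "ba"

Original NTs in T[1,2] deriving "ba": ["A", "B", "C"]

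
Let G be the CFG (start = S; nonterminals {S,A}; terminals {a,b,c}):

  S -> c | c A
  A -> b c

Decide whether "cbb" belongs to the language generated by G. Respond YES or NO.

CNF form of G:
  S -> T1 A | c
  A -> T0 T1
  T0 -> b
  T1 -> c

CYK table (by increasing span):
  [0..0]={S,T1}  "c"  orig:{S}
  [1..1]={T0}  "b"  orig:{}
  [2..2]={T0}  "b"  orig:{}
  [0..1]=∅  "cb"
  [1..2]=∅  "bb"
  [0..2]=∅  "cbb"

S ∉ T[0,2] ⇒ NO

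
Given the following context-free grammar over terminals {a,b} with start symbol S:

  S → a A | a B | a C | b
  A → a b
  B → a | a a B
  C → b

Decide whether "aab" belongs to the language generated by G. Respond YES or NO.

Convert to CNF:
  S -> T0 A | T0 B | T0 C | b
  A -> T0 T1
  B -> T0 X2 | a
  C -> b
  T0 -> a
  T1 -> b
  X2 -> T0 B

CYK fill:
  [0..0]={B,T0}  "a"  orig:{B}
  [1..1]={B,T0}  "a"  orig:{B}
  [2..2]={C,S,T1}  "b"  orig:{C,S}
  [0..1]={S,X2}  "aa"  orig:{S}
  [1..2]={A,S}  "ab"
  [0..2]={S}  "aab"

S ∈ T[0,2] ⇒ YES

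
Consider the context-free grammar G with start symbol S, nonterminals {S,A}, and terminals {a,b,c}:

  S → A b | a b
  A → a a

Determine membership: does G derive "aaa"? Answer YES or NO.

Convert to CNF:
  S -> A T1 | T0 T1
  A -> T0 T0
  T0 -> a
  T1 -> b

Fill CYK table bottom-up:
  [0..0]={T0}  "a"  orig:{}
  [1..1]={T0}  "a"  orig:{}
  [2..2]={T0}  "a"  orig:{}
  [0..1]={A}  "aa"
  [1..2]={A}  "aa"
  [0..2]=∅  "aaa"

S ∉ T[0,2] ⇒ NO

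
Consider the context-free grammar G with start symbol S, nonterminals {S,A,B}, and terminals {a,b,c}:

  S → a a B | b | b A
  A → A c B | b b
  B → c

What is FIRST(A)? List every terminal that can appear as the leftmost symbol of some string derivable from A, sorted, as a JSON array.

Compute FIRST by fixpoint:
[1]
  A via A→b b: +{b}
  B via B→c: +{c}
  S via S→a a B: +{a}
  S via S→b: +{b}
  FIRST[S]={a,b}  FIRST[A]={b}  FIRST[B]={c}
[2] (no change)
  FIRST[S]={a,b}  FIRST[A]={b}  FIRST[B]={c}

FIRST(A) = ["b"]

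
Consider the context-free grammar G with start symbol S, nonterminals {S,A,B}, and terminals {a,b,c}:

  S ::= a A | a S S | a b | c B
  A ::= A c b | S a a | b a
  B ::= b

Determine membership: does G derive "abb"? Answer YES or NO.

Convert to CNF:
  S -> T0 B | T2 A | T2 T1 | T2 X5
  A -> A X3 | S X4 | T1 T2
  B -> b
  T0 -> c
  T1 -> b
  T2 -> a
  X3 -> T0 T1
  X4 -> T2 T2
  X5 -> S S

Fill CYK table bottom-up:
  cell(0,0) a: {T2}  orig:{}
  cell(1,1) b: {B,T1}  orig:{B}
  cell(2,2) b: {B,T1}  orig:{B}
  cell(0,1) ab: {S}
  cell(1,2) bb: ∅
  cell(0,2) abb: ∅

S ∉ T[0,2] ⇒ NO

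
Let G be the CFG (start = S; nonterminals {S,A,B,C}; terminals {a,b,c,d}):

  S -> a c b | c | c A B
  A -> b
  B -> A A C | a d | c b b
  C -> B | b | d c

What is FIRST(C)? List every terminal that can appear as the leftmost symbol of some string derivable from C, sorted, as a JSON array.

FIRST iteration:
[1]
  A via A→b: +{b}
  B via B→A A C: +{b}
  B via B→a d: +{a}
  B via B→c b b: +{c}
  C via C→B: +{a,b,c}
  C via C→d c: +{d}
  S via S→a c b: +{a}
  S via S→c: +{c}
  FIRST[S]={a,c}  FIRST[A]={b}  FIRST[B]={a,b,c}  FIRST[C]={a,b,c,d}
[2] (stable)
  FIRST[S]={a,c}  FIRST[A]={b}  FIRST[B]={a,b,c}  FIRST[C]={a,b,c,d}

FIRST(C) = ["a", "b", "c", "d"]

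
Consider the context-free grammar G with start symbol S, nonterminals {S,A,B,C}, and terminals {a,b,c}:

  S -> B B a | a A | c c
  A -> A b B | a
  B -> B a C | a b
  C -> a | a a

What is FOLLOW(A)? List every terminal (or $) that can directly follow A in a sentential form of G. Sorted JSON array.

FIRST iteration:
pass 1:
  A via A→a: +{a}
  B via B→a b: +{a}
  C via C→a: +{a}
  S via S→B B a: +{a}
  S via S→c c: +{c}
  S: {a,c}  A: {a}  B: {a}  C: {a}
pass 2: — fixpoint
  S: {a,c}  A: {a}  B: {a}  C: {a}

FOLLOW sets:
seed FOLLOW(S) with $
iter 1:
  A→A b B: FOLLOW(A) ⊇ FIRST(b) = {b}; new: +{b}
  A→A b B: FOLLOW(B) ⊇ FOLLOW(A) ⊇ {b}; new: +{b}
  B→B a C: FOLLOW(B) ⊇ FIRST(a) = {a}; new: +{a}
  B→B a C: FOLLOW(C) ⊇ FOLLOW(B) ⊇ {a,b}; new: +{a,b}
  S→a A: FOLLOW(A) ⊇ FOLLOW(S) ⊇ {$}; new: +{$}
  FOLLOW[S]={$}  FOLLOW[A]={$,b}  FOLLOW[B]={a,b}  FOLLOW[C]={a,b}
iter 2:
  A→A b B: FOLLOW(B) ⊇ FOLLOW(A) ⊇ {$,b}; new: +{$}
  B→B a C: FOLLOW(C) ⊇ FOLLOW(B) ⊇ {$,a,b}; new: +{$}
  FOLLOW[S]={$}  FOLLOW[A]={$,b}  FOLLOW[B]={$,a,b}  FOLLOW[C]={$,a,b}
iter 3: (no change)
  FOLLOW[S]={$}  FOLLOW[A]={$,b}  FOLLOW[B]={$,a,b}  FOLLOW[C]={$,a,b}

FOLLOW(A) = ["$", "b"]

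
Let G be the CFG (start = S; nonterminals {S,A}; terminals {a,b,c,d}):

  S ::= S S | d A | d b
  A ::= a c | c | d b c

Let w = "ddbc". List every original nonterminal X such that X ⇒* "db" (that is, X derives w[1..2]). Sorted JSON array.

Convert to CNF:
  S -> S S | T2 A | T2 T3
  A -> T0 T1 | T2 X4 | c
  T0 -> a
  T1 -> c
  T2 -> d
  T3 -> b
  X4 -> T3 T1

CYK fill, restricted to cells inside w[1..2]:
  [1..1]={T2}  "d"  orig:{}
  [2..2]={T3}  "b"  orig:{}
  [1..2]={S}  "db"

Original NTs in T[1,2] deriving "db": ["S"]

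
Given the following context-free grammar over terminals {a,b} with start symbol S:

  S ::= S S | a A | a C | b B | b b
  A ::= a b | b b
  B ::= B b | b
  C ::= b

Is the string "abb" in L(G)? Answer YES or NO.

CNF form of G:
  S -> S S | T0 A | T0 C | T1 B | T1 T1
  A -> T0 T1 | T1 T1
  B -> B T1 | b
  C -> b
  T0 -> a
  T1 -> b

Fill CYK table bottom-up:
  cell(0,0) a: {T0}  orig:{}
  cell(1,1) b: {B,C,T1}  orig:{B,C}
  cell(2,2) b: {B,C,T1}  orig:{B,C}
  cell(0,1) ab: {A,S}
  cell(1,2) bb: {A,B,S}
  cell(0,2) abb: {S}

S ∈ T[0,2] ⇒ YES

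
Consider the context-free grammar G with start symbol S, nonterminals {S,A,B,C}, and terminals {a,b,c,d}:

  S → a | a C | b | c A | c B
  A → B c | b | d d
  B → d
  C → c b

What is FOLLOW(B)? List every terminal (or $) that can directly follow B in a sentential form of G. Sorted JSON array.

FIRST sets, iterate to fixpoint:
iter 1:
  A via A→b: +{b}
  A via A→d d: +{d}
  B via B→d: +{d}
  C via C→c b: +{c}
  S via S→a: +{a}
  S via S→b: +{b}
  S via S→c A: +{c}
  S: {a,b,c}  A: {b,d}  B: {d}  C: {c}
iter 2: done
  S: {a,b,c}  A: {b,d}  B: {d}  C: {c}

FOLLOW sets:
initialize: $ ∈ FOLLOW(S)
iter 1:
  A→B c: FOLLOW(B) ⊇ FIRST(c) = {c}; new: +{c}
  S→a C: FOLLOW(C) ⊇ FOLLOW(S) ⊇ {$}; new: +{$}
  S→c A: FOLLOW(A) ⊇ FOLLOW(S) ⊇ {$}; new: +{$}
  S→c B: FOLLOW(B) ⊇ FOLLOW(S) ⊇ {$}; new: +{$}
  FOLLOW[S]={$}  FOLLOW[A]={$}  FOLLOW[B]={$,c}  FOLLOW[C]={$}
iter 2: (stable)
  FOLLOW[S]={$}  FOLLOW[A]={$}  FOLLOW[B]={$,c}  FOLLOW[C]={$}

FOLLOW(B) = ["$", "c"]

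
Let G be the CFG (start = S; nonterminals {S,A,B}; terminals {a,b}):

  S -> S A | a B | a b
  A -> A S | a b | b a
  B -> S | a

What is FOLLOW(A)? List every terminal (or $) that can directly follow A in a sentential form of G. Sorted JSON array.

Compute FIRST by fixpoint:
iter 1:
  A via A→a b: +{a}
  A via A→b a: +{b}
  B via B→a: +{a}
  S via S→a B: +{a}
  FIRST[S]={a}  FIRST[A]={a,b}  FIRST[B]={a}
iter 2: — fixpoint
  FIRST[S]={a}  FIRST[A]={a,b}  FIRST[B]={a}

FOLLOW iteration:
FOLLOW(S) := {$}
iter 1:
  A→A S: FOLLOW(A) ⊇ FIRST(S) = {a}; new: +{a}
  A→A S: FOLLOW(S) ⊇ FOLLOW(A) ⊇ {a}; new: +{a}
  S→S A: FOLLOW(S) ⊇ FIRST(A) = {a,b}; new: +{b}
  S→S A: FOLLOW(A) ⊇ FOLLOW(S) ⊇ {$,a,b}; new: +{$,b}
  S→a B: FOLLOW(B) ⊇ FOLLOW(S) ⊇ {$,a,b}; new: +{$,a,b}
  FOLLOW[S]={$,a,b}  FOLLOW[A]={$,a,b}  FOLLOW[B]={$,a,b}
iter 2: — fixpoint
  FOLLOW[S]={$,a,b}  FOLLOW[A]={$,a,b}  FOLLOW[B]={$,a,b}

FOLLOW(A) = ["$", "a", "b"]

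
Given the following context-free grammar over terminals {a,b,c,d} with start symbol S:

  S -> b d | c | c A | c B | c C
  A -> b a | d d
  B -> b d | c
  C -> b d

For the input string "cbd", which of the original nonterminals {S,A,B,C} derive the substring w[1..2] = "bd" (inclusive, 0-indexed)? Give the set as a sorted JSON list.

CNF form of G:
  S -> T0 T2 | T3 A | T3 B | T3 C | c
  A -> T0 T1 | T2 T2
  B -> T0 T2 | c
  C -> T0 T2
  T0 -> b
  T1 -> a
  T2 -> d
  T3 -> c

CYK fill — only the sub-triangle for w[1..2]:
  cell(1,1) b: {T0}  orig:{}
  cell(2,2) d: {T2}  orig:{}
  cell(1,2) bd: {B,C,S}

Original NTs in T[1,2] deriving "bd": ["B", "C", "S"]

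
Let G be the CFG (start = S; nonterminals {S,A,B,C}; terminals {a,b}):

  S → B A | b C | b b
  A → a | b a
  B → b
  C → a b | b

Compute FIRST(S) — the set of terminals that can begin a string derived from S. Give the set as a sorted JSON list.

FIRST sets, iterate to fixpoint:
pass 1:
  A via A→a: +{a}
  A via A→b a: +{b}
  B via B→b: +{b}
  C via C→a b: +{a}
  C via C→b: +{b}
  S via S→B A: +{b}
  FIRST(S)={b}  FIRST(A)={a,b}  FIRST(B)={b}  FIRST(C)={a,b}
pass 2: done
  FIRST(S)={b}  FIRST(A)={a,b}  FIRST(B)={b}  FIRST(C)={a,b}

FIRST(S) = ["b"]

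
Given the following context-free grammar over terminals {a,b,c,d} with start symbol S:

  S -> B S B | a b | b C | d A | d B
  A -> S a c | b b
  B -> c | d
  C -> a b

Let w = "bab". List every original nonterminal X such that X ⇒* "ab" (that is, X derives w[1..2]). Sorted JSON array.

CNF form of G:
  S -> B X5 | T0 T2 | T2 C | T3 A | T3 B
  A -> S X4 | T2 T2
  B -> c | d
  C -> T0 T2
  T0 -> a
  T1 -> c
  T2 -> b
  T3 -> d
  X4 -> T0 T1
  X5 -> S B

Fill CYK table bottom-up — only the sub-triangle for w[1..2]:
  cell(1,1) a: {T0}  orig:{}
  cell(2,2) b: {T2}  orig:{}
  cell(1,2) ab: {C,S}

Original NTs in T[1,2] deriving "ab": ["C", "S"]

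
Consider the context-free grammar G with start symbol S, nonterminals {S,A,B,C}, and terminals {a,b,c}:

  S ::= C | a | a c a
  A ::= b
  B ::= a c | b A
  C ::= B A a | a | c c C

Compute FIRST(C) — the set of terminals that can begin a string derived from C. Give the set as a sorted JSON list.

FIRST iteration:
[1]
  A via A→b: +{b}
  B via B→a c: +{a}
  B via B→b A: +{b}
  C via C→B A a: +{a,b}
  C via C→c c C: +{c}
  S via S→C: +{a,b,c}
  S: {a,b,c}  A: {b}  B: {a,b}  C: {a,b,c}
[2] done
  S: {a,b,c}  A: {b}  B: {a,b}  C: {a,b,c}

FIRST(C) = ["a", "b", "c"]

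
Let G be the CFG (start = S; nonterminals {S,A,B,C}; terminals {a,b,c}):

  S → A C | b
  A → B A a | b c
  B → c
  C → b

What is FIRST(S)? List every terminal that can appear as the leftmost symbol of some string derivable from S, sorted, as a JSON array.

Compute FIRST by fixpoint:
[1]
  A via A→b c: +{b}
  B via B→c: +{c}
  C via C→b: +{b}
  S via S→A C: +{b}
  S: {b}  A: {b}  B: {c}  C: {b}
[2]
  A via A→B A a: +{c}
  S via S→A C: +{c}
  S: {b,c}  A: {b,c}  B: {c}  C: {b}
[3] (no change)
  S: {b,c}  A: {b,c}  B: {c}  C: {b}

FIRST(S) = ["b", "c"]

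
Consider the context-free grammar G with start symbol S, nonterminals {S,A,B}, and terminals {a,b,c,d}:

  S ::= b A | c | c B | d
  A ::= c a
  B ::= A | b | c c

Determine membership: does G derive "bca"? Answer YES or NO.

CNF form of G:
  S -> T0 B | T2 A | c | d
  A -> T0 T1
  B -> T0 T0 | T0 T1 | b
  T0 -> c
  T1 -> a
  T2 -> b

CYK table (by increasing span):
  T[0,0] 'b' = {B,T2}  orig:{B}
  T[1,1] 'c' = {S,T0}  orig:{S}
  T[2,2] 'a' = {T1}  orig:{}
  T[0,1] 'bc' = ∅
  T[1,2] 'ca' = {A,B}
  T[0,2] 'bca' = {S}

S ∈ T[0,2] ⇒ YES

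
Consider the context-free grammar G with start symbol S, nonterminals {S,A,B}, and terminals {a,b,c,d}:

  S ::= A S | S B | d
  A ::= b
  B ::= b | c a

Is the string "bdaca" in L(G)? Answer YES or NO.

CNF form of G:
  S -> A S | S B | d
  A -> b
  B -> T0 T1 | b
  T0 -> c
  T1 -> a

CYK fill:
  [0..0]={A,B}  "b"
  [1..1]={S}  "d"
  [2..2]={T1}  "a"  orig:{}
  [3..3]={T0}  "c"  orig:{}
  [4..4]={T1}  "a"  orig:{}
  [0..1]={S}  "bd"
  [1..2]=∅  "da"
  [2..3]=∅  "ac"
  [3..4]={B}  "ca"
  [0..2]=∅  "bda"
  [1..3]=∅  "dac"
  [2..4]=∅  "aca"
  [0..3]=∅  "bdac"
  [1..4]=∅  "daca"
  [0..4]=∅  "bdaca"

S ∉ T[0,4] ⇒ NO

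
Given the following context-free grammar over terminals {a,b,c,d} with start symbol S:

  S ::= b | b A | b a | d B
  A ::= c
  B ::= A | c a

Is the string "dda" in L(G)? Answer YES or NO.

CNF form of G:
  S -> T2 A | T2 T1 | T3 B | b
  A -> c
  B -> T0 T1 | c
  T0 -> c
  T1 -> a
  T2 -> b
  T3 -> d

CYK fill:
  [0..0]={T3}  "d"  orig:{}
  [1..1]={T3}  "d"  orig:{}
  [2..2]={T1}  "a"  orig:{}
  [0..1]=∅  "dd"
  [1..2]=∅  "da"
  [0..2]=∅  "dda"

S ∉ T[0,2] ⇒ NO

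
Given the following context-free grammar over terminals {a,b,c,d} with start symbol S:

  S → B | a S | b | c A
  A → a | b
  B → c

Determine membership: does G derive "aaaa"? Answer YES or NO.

Convert to CNF:
  S -> T0 S | T1 A | b | c
  A -> a | b
  B -> c
  T0 -> a
  T1 -> c

CYK fill:
  T[0,0] 'a' = {A,T0}  orig:{A}
  T[1,1] 'a' = {A,T0}  orig:{A}
  T[2,2] 'a' = {A,T0}  orig:{A}
  T[3,3] 'a' = {A,T0}  orig:{A}
  T[0,1] 'aa' = ∅
  T[1,2] 'aa' = ∅
  T[2,3] 'aa' = ∅
  T[0,2] 'aaa' = ∅
  T[1,3] 'aaa' = ∅
  T[0,3] 'aaaa' = ∅

S ∉ T[0,3] ⇒ NO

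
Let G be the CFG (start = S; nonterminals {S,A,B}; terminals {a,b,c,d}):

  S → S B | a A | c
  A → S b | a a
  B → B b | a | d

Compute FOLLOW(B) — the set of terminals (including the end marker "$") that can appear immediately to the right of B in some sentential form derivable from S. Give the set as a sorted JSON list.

FIRST sets, iterate to fixpoint:
round 1:
  A via A→a a: +{a}
  B via B→a: +{a}
  B via B→d: +{d}
  S via S→a A: +{a}
  S via S→c: +{c}
  FIRST[S]={a,c}  FIRST[A]={a}  FIRST[B]={a,d}
round 2:
  A via A→S b: +{c}
  FIRST[S]={a,c}  FIRST[A]={a,c}  FIRST[B]={a,d}
round 3: (no change)
  FIRST[S]={a,c}  FIRST[A]={a,c}  FIRST[B]={a,d}

FOLLOW sets:
seed FOLLOW(S) with $
[1]
  A→S b: FOLLOW(S) ⊇ FIRST(b) = {b}; new: +{b}
  B→B b: FOLLOW(B) ⊇ FIRST(b) = {b}; new: +{b}
  S→S B: FOLLOW(S) ⊇ FIRST(B) = {a,d}; new: +{a,d}
  S→S B: FOLLOW(B) ⊇ FOLLOW(S) ⊇ {$,a,b,d}; new: +{$,a,d}
  S→a A: FOLLOW(A) ⊇ FOLLOW(S) ⊇ {$,a,b,d}; new: +{$,a,b,d}
  S: {$,a,b,d}  A: {$,a,b,d}  B: {$,a,b,d}
[2] done
  S: {$,a,b,d}  A: {$,a,b,d}  B: {$,a,b,d}

FOLLOW(B) = ["$", "a", "b", "d"]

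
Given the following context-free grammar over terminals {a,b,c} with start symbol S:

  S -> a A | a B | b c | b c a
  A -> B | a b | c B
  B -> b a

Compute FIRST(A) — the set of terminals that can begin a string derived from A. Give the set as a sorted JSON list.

Compute FIRST by fixpoint:
iter 1:
  A via A→a b: +{a}
  A via A→c B: +{c}
  B via B→b a: +{b}
  S via S→a A: +{a}
  S via S→b c: +{b}
  FIRST(S)={a,b}  FIRST(A)={a,c}  FIRST(B)={b}
iter 2:
  A via A→B: +{b}
  FIRST(S)={a,b}  FIRST(A)={a,b,c}  FIRST(B)={b}
iter 3: (no change)
  FIRST(S)={a,b}  FIRST(A)={a,b,c}  FIRST(B)={b}

FIRST(A) = ["a", "b", "c"]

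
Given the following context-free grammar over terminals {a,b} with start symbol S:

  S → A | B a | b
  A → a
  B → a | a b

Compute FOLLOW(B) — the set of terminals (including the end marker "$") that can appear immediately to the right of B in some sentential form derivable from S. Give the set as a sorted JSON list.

FIRST iteration:
[1]
  A via A→a: +{a}
  B via B→a: +{a}
  S via S→A: +{a}
  S via S→b: +{b}
  FIRST[S]={a,b}  FIRST[A]={a}  FIRST[B]={a}
[2] done
  FIRST[S]={a,b}  FIRST[A]={a}  FIRST[B]={a}

FOLLOW iteration:
FOLLOW(S) := {$}
round 1:
  S→A: FOLLOW(A) ⊇ FOLLOW(S) ⊇ {$}; new: +{$}
  S→B a: FOLLOW(B) ⊇ FIRST(a) = {a}; new: +{a}
  FOLLOW[S]={$}  FOLLOW[A]={$}  FOLLOW[B]={a}
round 2: done
  FOLLOW[S]={$}  FOLLOW[A]={$}  FOLLOW[B]={a}

FOLLOW(B) = ["a"]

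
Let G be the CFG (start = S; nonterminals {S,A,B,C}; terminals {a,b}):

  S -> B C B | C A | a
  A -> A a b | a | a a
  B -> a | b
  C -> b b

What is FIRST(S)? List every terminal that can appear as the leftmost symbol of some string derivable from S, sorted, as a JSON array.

FIRST sets, iterate to fixpoint:
round 1:
  A via A→a: +{a}
  B via B→a: +{a}
  B via B→b: +{b}
  C via C→b b: +{b}
  S via S→B C B: +{a,b}
  S: {a,b}  A: {a}  B: {a,b}  C: {b}
round 2: done
  S: {a,b}  A: {a}  B: {a,b}  C: {b}

FIRST(S) = ["a", "b"]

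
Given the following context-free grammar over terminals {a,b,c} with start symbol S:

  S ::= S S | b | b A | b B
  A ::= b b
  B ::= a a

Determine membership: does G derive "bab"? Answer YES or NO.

CNF form of G:
  S -> S S | T0 A | T0 B | b
  A -> T0 T0
  B -> T1 T1
  T0 -> b
  T1 -> a

Fill CYK table bottom-up:
  [0..0]={S,T0}  "b"  orig:{S}
  [1..1]={T1}  "a"  orig:{}
  [2..2]={S,T0}  "b"  orig:{S}
  [0..1]=∅  "ba"
  [1..2]=∅  "ab"
  [0..2]=∅  "bab"

S ∉ T[0,2] ⇒ NO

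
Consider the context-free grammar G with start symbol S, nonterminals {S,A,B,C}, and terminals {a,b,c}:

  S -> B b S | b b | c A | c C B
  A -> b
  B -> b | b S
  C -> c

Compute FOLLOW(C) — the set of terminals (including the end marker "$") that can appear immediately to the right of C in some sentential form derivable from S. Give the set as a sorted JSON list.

FIRST sets, iterate to fixpoint:
iter 1:
  A via A→b: +{b}
  B via B→b: +{b}
  C via C→c: +{c}
  S via S→B b S: +{b}
  S via S→c A: +{c}
  FIRST(S)={b,c}  FIRST(A)={b}  FIRST(B)={b}  FIRST(C)={c}
iter 2: done
  FIRST(S)={b,c}  FIRST(A)={b}  FIRST(B)={b}  FIRST(C)={c}

FOLLOW iteration:
seed FOLLOW(S) with $
pass 1:
  S→B b S: FOLLOW(B) ⊇ FIRST(b) = {b}; new: +{b}
  S→c A: FOLLOW(A) ⊇ FOLLOW(S) ⊇ {$}; new: +{$}
  S→c C B: FOLLOW(C) ⊇ FIRST(B) = {b}; new: +{b}
  S→c C B: FOLLOW(B) ⊇ FOLLOW(S) ⊇ {$}; new: +{$}
  FOLLOW[S]={$}  FOLLOW[A]={$}  FOLLOW[B]={$,b}  FOLLOW[C]={b}
pass 2:
  B→b S: FOLLOW(S) ⊇ FOLLOW(B) ⊇ {$,b}; new: +{b}
  S→c A: FOLLOW(A) ⊇ FOLLOW(S) ⊇ {$,b}; new: +{b}
  FOLLOW[S]={$,b}  FOLLOW[A]={$,b}  FOLLOW[B]={$,b}  FOLLOW[C]={b}
pass 3: done
  FOLLOW[S]={$,b}  FOLLOW[A]={$,b}  FOLLOW[B]={$,b}  FOLLOW[C]={b}

FOLLOW(C) = ["b"]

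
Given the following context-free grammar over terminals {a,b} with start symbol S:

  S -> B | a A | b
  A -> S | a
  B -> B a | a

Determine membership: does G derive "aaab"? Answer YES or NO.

Convert to CNF:
  S -> B T0 | T0 A | a | b
  A -> B T0 | T0 A | a | b
  B -> B T0 | a
  T0 -> a

CYK fill:
  T[0,0] 'a' = {A,B,S,T0}  orig:{A,B,S}
  T[1,1] 'a' = {A,B,S,T0}  orig:{A,B,S}
  T[2,2] 'a' = {A,B,S,T0}  orig:{A,B,S}
  T[3,3] 'b' = {A,S}
  T[0,1] 'aa' = {A,B,S}
  T[1,2] 'aa' = {A,B,S}
  T[2,3] 'ab' = {A,S}
  T[0,2] 'aaa' = {A,B,S}
  T[1,3] 'aab' = {A,S}
  T[0,3] 'aaab' = {A,S}

S ∈ T[0,3] ⇒ YES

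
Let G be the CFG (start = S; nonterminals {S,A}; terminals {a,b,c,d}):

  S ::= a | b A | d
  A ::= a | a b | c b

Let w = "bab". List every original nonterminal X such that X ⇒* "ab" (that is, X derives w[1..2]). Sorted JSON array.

CNF form of G:
  S -> T1 A | a | d
  A -> T0 T1 | T2 T1 | a
  T0 -> a
  T1 -> b
  T2 -> c

CYK table (by increasing span), restricted to cells inside w[1..2]:
  [1..1]={A,S,T0}  "a"  orig:{A,S}
  [2..2]={T1}  "b"  orig:{}
  [1..2]={A}  "ab"

Original NTs in T[1,2] deriving "ab": ["A"]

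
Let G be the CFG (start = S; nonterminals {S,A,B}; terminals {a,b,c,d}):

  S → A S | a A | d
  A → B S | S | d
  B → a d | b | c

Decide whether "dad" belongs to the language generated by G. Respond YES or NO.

Convert to CNF:
  S -> A S | T0 A | d
  A -> A S | B S | T0 A | d
  B -> T0 T1 | b | c
  T0 -> a
  T1 -> d

Fill CYK table bottom-up:
  [0..0]={A,S,T1}  "d"  orig:{A,S}
  [1..1]={T0}  "a"  orig:{}
  [2..2]={A,S,T1}  "d"  orig:{A,S}
  [0..1]=∅  "da"
  [1..2]={A,B,S}  "ad"
  [0..2]={A,S}  "dad"

S ∈ T[0,2] ⇒ YES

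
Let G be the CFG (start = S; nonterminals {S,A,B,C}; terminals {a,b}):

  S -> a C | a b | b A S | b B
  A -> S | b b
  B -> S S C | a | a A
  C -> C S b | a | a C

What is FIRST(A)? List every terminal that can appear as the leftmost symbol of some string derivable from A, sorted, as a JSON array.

FIRST sets, iterate to fixpoint:
[1]
  A via A→b b: +{b}
  B via B→a: +{a}
  C via C→a: +{a}
  S via S→a C: +{a}
  S via S→b A S: +{b}
  FIRST(S)={a,b}  FIRST(A)={b}  FIRST(B)={a}  FIRST(C)={a}
[2]
  A via A→S: +{a}
  B via B→S S C: +{b}
  FIRST(S)={a,b}  FIRST(A)={a,b}  FIRST(B)={a,b}  FIRST(C)={a}
[3] — fixpoint
  FIRST(S)={a,b}  FIRST(A)={a,b}  FIRST(B)={a,b}  FIRST(C)={a}

FIRST(A) = ["a", "b"]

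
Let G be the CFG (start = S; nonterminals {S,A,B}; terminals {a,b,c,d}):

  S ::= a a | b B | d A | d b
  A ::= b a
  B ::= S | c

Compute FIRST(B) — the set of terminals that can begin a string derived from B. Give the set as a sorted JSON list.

Compute FIRST by fixpoint:
round 1:
  A via A→b a: +{b}
  B via B→c: +{c}
  S via S→a a: +{a}
  S via S→b B: +{b}
  S via S→d A: +{d}
  FIRST[S]={a,b,d}  FIRST[A]={b}  FIRST[B]={c}
round 2:
  B via B→S: +{a,b,d}
  FIRST[S]={a,b,d}  FIRST[A]={b}  FIRST[B]={a,b,c,d}
round 3: (no change)
  FIRST[S]={a,b,d}  FIRST[A]={b}  FIRST[B]={a,b,c,d}

FIRST(B) = ["a", "b", "c", "d"]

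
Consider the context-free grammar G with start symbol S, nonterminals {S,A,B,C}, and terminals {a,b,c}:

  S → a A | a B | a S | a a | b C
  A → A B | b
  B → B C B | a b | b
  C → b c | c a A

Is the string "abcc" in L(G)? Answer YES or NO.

CNF form of G:
  S -> T0 A | T0 B | T0 S | T0 T0 | T1 C
  A -> A B | b
  B -> B X3 | T0 T1 | b
  C -> T1 T2 | T2 X4
  T0 -> a
  T1 -> b
  T2 -> c
  X3 -> C B
  X4 -> T0 A

Fill CYK table bottom-up:
  [0..0]={T0}  "a"  orig:{}
  [1..1]={A,B,T1}  "b"  orig:{A,B}
  [2..2]={T2}  "c"  orig:{}
  [3..3]={T2}  "c"  orig:{}
  [0..1]={B,S,X4}  "ab"  orig:{B,S}
  [1..2]={C}  "bc"
  [2..3]=∅  "cc"
  [0..2]=∅  "abc"
  [1..3]=∅  "bcc"
  [0..3]=∅  "abcc"

S ∉ T[0,3] ⇒ NO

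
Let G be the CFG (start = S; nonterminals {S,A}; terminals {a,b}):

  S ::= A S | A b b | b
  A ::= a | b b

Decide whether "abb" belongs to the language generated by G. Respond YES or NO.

Convert to CNF:
  S -> A S | A X1 | b
  A -> T0 T0 | a
  T0 -> b
  X1 -> T0 T0

CYK fill:
  [0..0]={A}  "a"
  [1..1]={S,T0}  "b"  orig:{S}
  [2..2]={S,T0}  "b"  orig:{S}
  [0..1]={S}  "ab"
  [1..2]={A,X1}  "bb"  orig:{A}
  [0..2]={S}  "abb"

S ∈ T[0,2] ⇒ YES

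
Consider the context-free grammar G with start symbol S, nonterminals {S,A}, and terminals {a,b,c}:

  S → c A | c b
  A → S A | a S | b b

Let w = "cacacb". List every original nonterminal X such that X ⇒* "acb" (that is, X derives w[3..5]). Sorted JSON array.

Convert to CNF:
  S -> T2 A | T2 T1
  A -> S A | T0 S | T1 T1
  T0 -> a
  T1 -> b
  T2 -> c

CYK fill — only the sub-triangle for w[3..5]:
  T[3,3] 'a' = {T0}  orig:{}
  T[4,4] 'c' = {T2}  orig:{}
  T[5,5] 'b' = {T1}  orig:{}
  T[3,4] 'ac' = ∅
  T[4,5] 'cb' = {S}
  T[3,5] 'acb' = {A}

Original NTs in T[3,5] deriving "acb": ["A"]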